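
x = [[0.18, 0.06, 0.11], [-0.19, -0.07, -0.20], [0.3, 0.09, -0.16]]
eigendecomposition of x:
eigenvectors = [[-0.58, 0.3, -0.30], [0.75, -0.63, 0.96], [-0.33, -0.72, -0.02]]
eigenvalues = [0.16, -0.21, -0.01]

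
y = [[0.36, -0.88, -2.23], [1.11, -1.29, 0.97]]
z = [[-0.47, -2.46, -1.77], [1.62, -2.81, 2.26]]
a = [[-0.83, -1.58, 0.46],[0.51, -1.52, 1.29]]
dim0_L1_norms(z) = [2.09, 5.27, 4.03]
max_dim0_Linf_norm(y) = 2.23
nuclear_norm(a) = 3.63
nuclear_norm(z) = 6.99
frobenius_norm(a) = 2.76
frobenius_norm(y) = 3.12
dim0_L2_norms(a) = [0.97, 2.19, 1.37]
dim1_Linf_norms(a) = [1.58, 1.52]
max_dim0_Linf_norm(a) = 1.58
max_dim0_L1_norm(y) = 3.2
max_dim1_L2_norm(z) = 3.95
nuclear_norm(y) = 4.37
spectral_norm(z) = 4.04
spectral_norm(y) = 2.46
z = y + a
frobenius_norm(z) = 5.00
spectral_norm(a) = 2.53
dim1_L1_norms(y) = [3.47, 3.37]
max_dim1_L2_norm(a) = 2.06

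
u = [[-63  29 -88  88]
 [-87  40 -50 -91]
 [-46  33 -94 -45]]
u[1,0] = -87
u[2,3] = -45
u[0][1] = 29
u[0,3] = 88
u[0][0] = -63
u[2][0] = -46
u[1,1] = 40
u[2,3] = -45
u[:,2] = [-88, -50, -94]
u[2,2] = -94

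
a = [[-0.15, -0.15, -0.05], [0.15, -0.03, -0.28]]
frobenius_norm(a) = 0.39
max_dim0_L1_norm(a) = 0.33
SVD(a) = [[-0.07, 1.0], [1.00, 0.07]] @ diag([0.31952007362814555, 0.21727154104637006]) @ [[0.50, -0.06, -0.86], [-0.64, -0.7, -0.32]]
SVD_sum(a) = [[-0.01, 0.00, 0.02], [0.16, -0.02, -0.27]] + [[-0.14, -0.15, -0.07], [-0.01, -0.01, -0.01]]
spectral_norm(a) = 0.32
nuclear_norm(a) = 0.54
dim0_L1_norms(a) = [0.3, 0.18, 0.33]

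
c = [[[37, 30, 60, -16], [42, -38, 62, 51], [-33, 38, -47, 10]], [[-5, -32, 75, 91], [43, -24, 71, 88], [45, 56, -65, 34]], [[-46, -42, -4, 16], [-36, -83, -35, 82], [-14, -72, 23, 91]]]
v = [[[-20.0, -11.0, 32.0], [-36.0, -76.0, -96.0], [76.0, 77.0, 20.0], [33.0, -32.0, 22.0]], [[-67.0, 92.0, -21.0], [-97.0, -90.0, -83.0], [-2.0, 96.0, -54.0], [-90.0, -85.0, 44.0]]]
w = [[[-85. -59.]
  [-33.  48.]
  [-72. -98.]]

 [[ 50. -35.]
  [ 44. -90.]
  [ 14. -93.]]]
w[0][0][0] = -85.0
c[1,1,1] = -24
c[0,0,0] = 37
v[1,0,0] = -67.0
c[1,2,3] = 34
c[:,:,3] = [[-16, 51, 10], [91, 88, 34], [16, 82, 91]]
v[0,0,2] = 32.0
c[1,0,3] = 91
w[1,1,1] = -90.0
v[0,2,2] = 20.0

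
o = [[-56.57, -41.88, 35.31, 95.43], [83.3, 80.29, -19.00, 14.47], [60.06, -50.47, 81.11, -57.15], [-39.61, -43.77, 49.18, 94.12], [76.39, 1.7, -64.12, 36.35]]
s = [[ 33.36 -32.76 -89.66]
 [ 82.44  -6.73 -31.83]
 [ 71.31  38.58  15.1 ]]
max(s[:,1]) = 38.58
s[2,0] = 71.31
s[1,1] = -6.73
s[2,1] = 38.58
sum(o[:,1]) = -54.129999999999995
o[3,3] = 94.12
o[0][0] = -56.57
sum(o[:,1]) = -54.129999999999995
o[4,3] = 36.35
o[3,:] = [-39.61, -43.77, 49.18, 94.12]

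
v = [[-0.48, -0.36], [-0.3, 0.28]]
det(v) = -0.24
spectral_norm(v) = 0.61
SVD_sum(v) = [[-0.52, -0.29], [-0.11, -0.06]] + [[0.04, -0.07],[-0.19, 0.34]]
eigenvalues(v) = [-0.6, 0.4]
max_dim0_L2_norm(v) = 0.57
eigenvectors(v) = [[-0.95, 0.38],[-0.32, -0.93]]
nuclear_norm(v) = 1.01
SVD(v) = [[-0.98, -0.21],[-0.21, 0.98]] @ diag([0.6076922463755702, 0.3988861161973593]) @ [[0.88, 0.48], [-0.48, 0.88]]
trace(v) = -0.20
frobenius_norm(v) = 0.73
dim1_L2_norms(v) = [0.6, 0.41]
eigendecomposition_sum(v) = [[-0.53,-0.22], [-0.18,-0.07]] + [[0.05,-0.14], [-0.12,0.35]]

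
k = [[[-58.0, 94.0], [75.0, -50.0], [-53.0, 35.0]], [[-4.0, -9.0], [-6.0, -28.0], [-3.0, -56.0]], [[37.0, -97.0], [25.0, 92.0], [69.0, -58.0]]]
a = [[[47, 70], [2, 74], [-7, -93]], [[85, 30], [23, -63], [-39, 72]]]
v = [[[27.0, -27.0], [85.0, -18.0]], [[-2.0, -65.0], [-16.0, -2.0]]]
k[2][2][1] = -58.0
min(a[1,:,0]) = -39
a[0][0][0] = 47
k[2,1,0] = 25.0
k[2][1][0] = 25.0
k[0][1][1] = -50.0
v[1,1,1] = -2.0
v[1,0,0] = -2.0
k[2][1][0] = 25.0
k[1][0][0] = -4.0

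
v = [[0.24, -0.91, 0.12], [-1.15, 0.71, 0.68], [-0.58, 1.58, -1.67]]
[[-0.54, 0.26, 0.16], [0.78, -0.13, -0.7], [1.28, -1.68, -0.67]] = v @ [[-0.52, 0.55, 0.75], [0.43, -0.04, 0.05], [-0.18, 0.78, 0.19]]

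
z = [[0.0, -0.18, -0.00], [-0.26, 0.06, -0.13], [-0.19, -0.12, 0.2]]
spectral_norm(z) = 0.33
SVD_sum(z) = [[-0.04, -0.01, 0.01], [-0.18, -0.05, 0.05], [-0.24, -0.07, 0.06]] + [[0.04, -0.07, 0.08], [-0.08, 0.14, -0.15], [0.05, -0.09, 0.10]] + [[0.0, -0.10, -0.09], [0.00, -0.03, -0.02], [-0.00, 0.04, 0.03]]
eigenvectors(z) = [[(0.56+0j), 0.55-0.08j, (0.55+0.08j)], [(0.7+0j), -0.75+0.00j, (-0.75-0j)], [(0.44+0j), (-0.03+0.35j), -0.03-0.35j]]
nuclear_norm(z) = 0.76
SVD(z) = [[0.14, 0.39, 0.91],[0.6, -0.77, 0.23],[0.79, 0.52, -0.34]] @ diag([0.32673974183132165, 0.2874641453344703, 0.14698811603365666]) @ [[-0.94, -0.26, 0.24], [0.35, -0.62, 0.7], [0.03, -0.74, -0.67]]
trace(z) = 0.26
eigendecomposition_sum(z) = [[-0.11+0.00j, (-0.08+0j), -0.02+0.00j],[(-0.14+0j), (-0.1+0j), (-0.03+0j)],[(-0.09+0j), (-0.06+0j), (-0.02+0j)]] + [[(0.05+0.07j), -0.05+0.06j, 0.01-0.18j], [-0.06-0.11j, (0.08-0.07j), (-0.05+0.24j)], [-0.05+0.02j, -0.03-0.04j, 0.11+0.03j]] + [[(0.05-0.07j), (-0.05-0.06j), 0.01+0.18j], [(-0.06+0.11j), 0.08+0.07j, -0.05-0.24j], [(-0.05-0.02j), -0.03+0.04j, 0.11-0.03j]]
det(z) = -0.01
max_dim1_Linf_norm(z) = 0.26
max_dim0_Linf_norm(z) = 0.26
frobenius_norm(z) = 0.46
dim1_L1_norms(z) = [0.18, 0.45, 0.51]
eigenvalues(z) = [(-0.23+0j), (0.24+0.03j), (0.24-0.03j)]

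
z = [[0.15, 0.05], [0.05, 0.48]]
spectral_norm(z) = 0.49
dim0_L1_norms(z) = [0.2, 0.53]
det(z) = 0.07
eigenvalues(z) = [0.14, 0.49]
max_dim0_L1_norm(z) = 0.53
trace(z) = 0.63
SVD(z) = [[0.15, 0.99], [0.99, -0.15]] @ diag([0.48740939649566667, 0.14259060350433334]) @ [[0.15, 0.99], [0.99, -0.15]]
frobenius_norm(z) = 0.51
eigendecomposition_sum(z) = [[0.14, -0.02], [-0.02, 0.00]] + [[0.01,0.07], [0.07,0.48]]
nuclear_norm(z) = 0.63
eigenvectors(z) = [[-0.99, -0.15], [0.15, -0.99]]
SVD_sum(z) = [[0.01,0.07],[0.07,0.48]] + [[0.14, -0.02],[-0.02, 0.00]]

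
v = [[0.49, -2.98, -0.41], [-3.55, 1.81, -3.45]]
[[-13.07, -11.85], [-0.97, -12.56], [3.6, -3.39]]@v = [[35.66, 17.5, 46.24], [44.11, -19.84, 43.73], [13.80, -16.86, 10.22]]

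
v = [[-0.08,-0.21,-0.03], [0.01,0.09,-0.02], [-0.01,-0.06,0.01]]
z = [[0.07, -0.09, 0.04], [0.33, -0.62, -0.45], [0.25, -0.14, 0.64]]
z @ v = [[-0.01, -0.03, 0.00],  [-0.03, -0.10, -0.0],  [-0.03, -0.1, 0.00]]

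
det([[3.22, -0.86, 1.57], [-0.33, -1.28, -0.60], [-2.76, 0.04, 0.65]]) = -9.778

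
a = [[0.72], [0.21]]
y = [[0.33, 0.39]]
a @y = [[0.24, 0.28], [0.07, 0.08]]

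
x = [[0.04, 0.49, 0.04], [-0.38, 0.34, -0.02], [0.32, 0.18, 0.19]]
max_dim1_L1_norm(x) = 0.74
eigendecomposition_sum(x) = [[0.01+0.23j, (0.25-0.11j), 0.03+0.01j], [(-0.2+0.09j), (0.18+0.19j), -0.00+0.03j], [(0.22+0.09j), (0.02-0.28j), 0.02-0.02j]] + [[(0.01-0.23j), 0.25+0.11j, (0.03-0.01j)], [-0.20-0.09j, (0.18-0.19j), -0.00-0.03j], [(0.22-0.09j), 0.02+0.28j, 0.02+0.02j]] + [[(0.01-0j), -0.02+0.00j, (-0.02-0j)], [(0.01-0j), (-0.02+0j), (-0.01-0j)], [(-0.11+0j), 0.15-0.00j, 0.14+0.00j]]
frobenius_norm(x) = 0.82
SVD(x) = [[0.72, -0.33, -0.61],[0.68, 0.53, 0.51],[0.15, -0.78, 0.61]] @ diag([0.6378653311312593, 0.510284259520526, 0.0856609235672683]) @ [[-0.28, 0.96, 0.07], [-0.91, -0.25, -0.34], [-0.31, -0.16, 0.94]]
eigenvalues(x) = [(0.22+0.4j), (0.22-0.4j), (0.14+0j)]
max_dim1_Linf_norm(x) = 0.49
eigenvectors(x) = [[0.26+0.52j, (0.26-0.52j), -0.11+0.00j], [-0.38+0.40j, (-0.38-0.4j), -0.10+0.00j], [0.60+0.00j, 0.60-0.00j, (0.99+0j)]]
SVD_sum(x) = [[-0.13, 0.44, 0.03], [-0.12, 0.41, 0.03], [-0.03, 0.09, 0.01]] + [[0.15, 0.04, 0.06], [-0.24, -0.07, -0.09], [0.36, 0.1, 0.13]] + [[0.02, 0.01, -0.05], [-0.01, -0.01, 0.04], [-0.02, -0.01, 0.05]]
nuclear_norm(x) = 1.23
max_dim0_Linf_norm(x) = 0.49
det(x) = 0.03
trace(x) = 0.57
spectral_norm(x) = 0.64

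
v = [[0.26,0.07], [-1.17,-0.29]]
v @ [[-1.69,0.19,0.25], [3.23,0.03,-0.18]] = [[-0.21, 0.05, 0.05], [1.04, -0.23, -0.24]]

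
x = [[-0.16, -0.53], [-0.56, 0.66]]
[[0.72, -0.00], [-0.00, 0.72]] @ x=[[-0.12, -0.38], [-0.40, 0.48]]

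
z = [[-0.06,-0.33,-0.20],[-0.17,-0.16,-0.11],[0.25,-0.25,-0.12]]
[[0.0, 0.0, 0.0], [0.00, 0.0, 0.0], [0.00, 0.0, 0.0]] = z @ [[0.00,  0.00,  -0.0],[-0.0,  -0.0,  0.0],[0.00,  0.0,  -0.0]]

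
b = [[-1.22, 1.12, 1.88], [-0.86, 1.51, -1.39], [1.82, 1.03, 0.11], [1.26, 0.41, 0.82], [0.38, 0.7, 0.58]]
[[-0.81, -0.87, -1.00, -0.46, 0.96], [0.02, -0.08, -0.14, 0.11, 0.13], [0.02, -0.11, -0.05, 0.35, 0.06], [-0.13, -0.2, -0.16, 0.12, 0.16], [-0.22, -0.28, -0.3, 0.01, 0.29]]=b @ [[0.12,0.09,0.14,0.18,-0.13], [-0.16,-0.24,-0.27,0.04,0.26], [-0.26,-0.26,-0.28,-0.15,0.27]]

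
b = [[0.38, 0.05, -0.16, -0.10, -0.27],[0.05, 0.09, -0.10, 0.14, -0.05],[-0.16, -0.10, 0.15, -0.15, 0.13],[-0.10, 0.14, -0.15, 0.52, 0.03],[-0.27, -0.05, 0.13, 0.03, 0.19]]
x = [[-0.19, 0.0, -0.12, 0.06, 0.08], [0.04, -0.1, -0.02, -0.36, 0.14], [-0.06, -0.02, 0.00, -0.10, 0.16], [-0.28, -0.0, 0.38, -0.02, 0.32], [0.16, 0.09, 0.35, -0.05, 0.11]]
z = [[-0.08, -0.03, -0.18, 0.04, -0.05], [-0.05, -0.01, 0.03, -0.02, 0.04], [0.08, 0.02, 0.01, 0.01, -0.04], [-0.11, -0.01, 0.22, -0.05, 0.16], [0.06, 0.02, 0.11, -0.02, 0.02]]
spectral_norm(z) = 0.35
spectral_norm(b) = 0.67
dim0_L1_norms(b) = [0.96, 0.43, 0.69, 0.94, 0.67]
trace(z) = -0.11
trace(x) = -0.20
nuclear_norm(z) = 0.57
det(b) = 0.00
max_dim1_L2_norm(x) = 0.57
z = b @ x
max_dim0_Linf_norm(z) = 0.22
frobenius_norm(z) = 0.40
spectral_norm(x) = 0.65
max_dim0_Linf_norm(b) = 0.52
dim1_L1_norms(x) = [0.45, 0.66, 0.34, 1.0, 0.76]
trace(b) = 1.33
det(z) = -0.00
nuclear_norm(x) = 1.56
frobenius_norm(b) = 0.92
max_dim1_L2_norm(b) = 0.57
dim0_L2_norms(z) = [0.18, 0.04, 0.31, 0.07, 0.18]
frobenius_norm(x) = 0.87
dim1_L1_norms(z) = [0.38, 0.15, 0.16, 0.55, 0.23]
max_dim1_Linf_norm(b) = 0.52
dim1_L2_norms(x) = [0.25, 0.4, 0.2, 0.57, 0.41]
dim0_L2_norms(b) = [0.51, 0.21, 0.31, 0.57, 0.36]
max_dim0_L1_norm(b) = 0.96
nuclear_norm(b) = 1.34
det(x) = -0.00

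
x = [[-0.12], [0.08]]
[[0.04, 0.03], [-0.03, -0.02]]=x @[[-0.33, -0.21]]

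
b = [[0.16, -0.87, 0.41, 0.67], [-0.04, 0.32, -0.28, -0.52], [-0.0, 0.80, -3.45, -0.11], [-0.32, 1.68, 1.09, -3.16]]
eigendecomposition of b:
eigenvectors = [[-0.99, 0.95, 0.18, 0.10], [-0.1, 0.28, -0.16, -0.1], [-0.02, 0.06, -0.04, 0.38], [0.04, 0.08, -0.97, -0.91]]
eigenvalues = [0.06, -0.02, -2.78, -3.39]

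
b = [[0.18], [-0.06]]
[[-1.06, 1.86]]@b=[[-0.3]]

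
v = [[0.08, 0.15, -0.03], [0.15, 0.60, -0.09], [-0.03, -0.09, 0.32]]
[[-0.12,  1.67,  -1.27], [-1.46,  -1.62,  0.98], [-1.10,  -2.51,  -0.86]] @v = [[0.28, 1.10, -0.55], [-0.39, -1.28, 0.50], [-0.44, -1.59, -0.02]]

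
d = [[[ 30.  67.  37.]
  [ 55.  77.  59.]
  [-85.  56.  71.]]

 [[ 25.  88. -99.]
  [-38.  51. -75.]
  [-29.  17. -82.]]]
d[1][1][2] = -75.0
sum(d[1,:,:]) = -142.0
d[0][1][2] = 59.0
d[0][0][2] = 37.0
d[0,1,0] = 55.0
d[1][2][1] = 17.0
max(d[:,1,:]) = 77.0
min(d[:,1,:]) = -75.0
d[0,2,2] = 71.0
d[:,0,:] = [[30.0, 67.0, 37.0], [25.0, 88.0, -99.0]]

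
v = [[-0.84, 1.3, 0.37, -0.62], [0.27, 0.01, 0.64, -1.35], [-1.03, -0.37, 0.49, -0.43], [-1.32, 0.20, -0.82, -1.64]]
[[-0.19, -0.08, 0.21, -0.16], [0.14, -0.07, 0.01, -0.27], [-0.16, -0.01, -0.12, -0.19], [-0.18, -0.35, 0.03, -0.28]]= v @ [[0.2, 0.03, 0.04, 0.06], [-0.05, -0.02, 0.19, 0.02], [0.01, 0.13, -0.03, -0.09], [-0.06, 0.12, -0.01, 0.17]]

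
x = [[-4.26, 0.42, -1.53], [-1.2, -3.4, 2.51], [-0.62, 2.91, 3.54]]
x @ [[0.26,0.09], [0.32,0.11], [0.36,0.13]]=[[-1.52, -0.54], [-0.50, -0.16], [2.04, 0.72]]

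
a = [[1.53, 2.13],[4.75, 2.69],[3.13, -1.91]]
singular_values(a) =[6.24, 3.34]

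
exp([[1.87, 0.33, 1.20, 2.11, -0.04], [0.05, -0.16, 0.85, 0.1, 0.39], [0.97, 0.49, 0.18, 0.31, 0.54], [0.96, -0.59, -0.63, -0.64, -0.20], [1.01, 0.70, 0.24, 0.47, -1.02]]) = [[13.1,0.61,4.2,8.26,0.09], [2.14,1.24,1.48,1.31,0.42], [5.84,0.87,3.05,3.55,0.48], [2.17,-0.52,-0.06,1.77,-0.3], [4.33,0.61,1.56,2.72,0.48]]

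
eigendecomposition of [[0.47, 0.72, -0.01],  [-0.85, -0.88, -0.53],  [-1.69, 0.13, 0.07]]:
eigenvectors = [[(-0.23+0.28j), (-0.23-0.28j), (-0.36+0j)], [(-0.01-0.66j), (-0.01+0.66j), (-0.11+0j)], [-0.66+0.00j, -0.66-0.00j, 0.92+0.00j]]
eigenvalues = [(-0.53+0.84j), (-0.53-0.84j), (0.72+0j)]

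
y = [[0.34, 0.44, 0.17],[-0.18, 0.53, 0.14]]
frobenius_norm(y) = 0.82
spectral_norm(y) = 0.73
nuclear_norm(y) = 1.10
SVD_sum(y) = [[0.08,  0.49,  0.16], [0.08,  0.48,  0.15]] + [[0.26, -0.05, 0.01], [-0.26, 0.05, -0.01]]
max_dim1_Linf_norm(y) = 0.53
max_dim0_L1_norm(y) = 0.97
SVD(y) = [[-0.71, -0.70],[-0.7, 0.71]] @ diag([0.7289151265763861, 0.3737415393666203]) @ [[-0.16, -0.94, -0.30], [-0.98, 0.18, -0.05]]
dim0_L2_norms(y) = [0.38, 0.69, 0.22]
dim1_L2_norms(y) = [0.58, 0.58]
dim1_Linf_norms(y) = [0.44, 0.53]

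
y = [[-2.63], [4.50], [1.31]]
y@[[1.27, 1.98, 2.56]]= [[-3.34, -5.21, -6.73], [5.72, 8.91, 11.52], [1.66, 2.59, 3.35]]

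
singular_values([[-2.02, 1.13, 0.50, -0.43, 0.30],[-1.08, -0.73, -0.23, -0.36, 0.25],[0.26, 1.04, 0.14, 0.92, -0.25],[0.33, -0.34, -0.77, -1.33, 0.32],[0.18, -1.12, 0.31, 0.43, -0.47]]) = [2.64, 2.2, 1.54, 0.43, 0.18]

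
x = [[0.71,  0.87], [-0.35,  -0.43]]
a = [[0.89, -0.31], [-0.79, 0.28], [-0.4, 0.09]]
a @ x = [[0.74, 0.91],  [-0.66, -0.81],  [-0.32, -0.39]]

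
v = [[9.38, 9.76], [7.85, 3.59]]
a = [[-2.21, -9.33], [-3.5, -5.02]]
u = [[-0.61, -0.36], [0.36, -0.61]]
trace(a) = -7.23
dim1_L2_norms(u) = [0.71, 0.71]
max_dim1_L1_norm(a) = 11.54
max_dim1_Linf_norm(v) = 9.76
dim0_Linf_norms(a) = [3.5, 9.33]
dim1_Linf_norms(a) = [9.33, 5.02]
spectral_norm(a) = 11.21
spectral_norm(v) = 15.82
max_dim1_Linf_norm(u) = 0.61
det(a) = -21.56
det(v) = -42.94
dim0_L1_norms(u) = [0.97, 0.97]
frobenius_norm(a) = 11.37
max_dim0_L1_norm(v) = 17.23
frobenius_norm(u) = 1.00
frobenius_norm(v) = 16.05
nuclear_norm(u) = 1.42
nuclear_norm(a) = 13.13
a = v @ u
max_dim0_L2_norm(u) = 0.71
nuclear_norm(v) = 18.54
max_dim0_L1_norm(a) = 14.35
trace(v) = 12.97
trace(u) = -1.22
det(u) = 0.50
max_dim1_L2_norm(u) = 0.71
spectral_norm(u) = 0.71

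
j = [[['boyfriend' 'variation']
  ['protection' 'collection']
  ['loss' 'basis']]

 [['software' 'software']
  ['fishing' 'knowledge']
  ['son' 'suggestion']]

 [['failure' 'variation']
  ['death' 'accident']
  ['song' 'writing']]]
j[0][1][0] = 'protection'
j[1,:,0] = ['software', 'fishing', 'son']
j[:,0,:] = [['boyfriend', 'variation'], ['software', 'software'], ['failure', 'variation']]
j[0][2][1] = 'basis'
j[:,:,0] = [['boyfriend', 'protection', 'loss'], ['software', 'fishing', 'son'], ['failure', 'death', 'song']]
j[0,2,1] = 'basis'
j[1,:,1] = ['software', 'knowledge', 'suggestion']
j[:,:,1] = [['variation', 'collection', 'basis'], ['software', 'knowledge', 'suggestion'], ['variation', 'accident', 'writing']]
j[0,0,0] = 'boyfriend'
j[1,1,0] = 'fishing'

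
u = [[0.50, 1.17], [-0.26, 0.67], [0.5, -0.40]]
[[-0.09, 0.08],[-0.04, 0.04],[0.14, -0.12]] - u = [[-0.59,-1.09], [0.22,-0.63], [-0.36,0.28]]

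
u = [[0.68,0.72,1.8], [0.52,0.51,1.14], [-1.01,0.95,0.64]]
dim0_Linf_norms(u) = [1.01, 0.95, 1.8]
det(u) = 0.23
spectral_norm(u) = 2.55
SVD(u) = [[-0.8, 0.24, 0.55], [-0.52, 0.19, -0.83], [-0.31, -0.95, -0.03]] @ diag([2.545058653393341, 1.37889745650809, 0.06646995729796626]) @ [[-0.20, -0.44, -0.87], [0.89, -0.46, 0.03], [-0.41, -0.77, 0.49]]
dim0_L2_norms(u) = [1.32, 1.3, 2.22]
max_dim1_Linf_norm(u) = 1.8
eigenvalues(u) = [(0.21+0j), (0.81+0.69j), (0.81-0.69j)]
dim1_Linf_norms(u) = [1.8, 1.14, 1.01]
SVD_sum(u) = [[0.4, 0.9, 1.77], [0.26, 0.59, 1.16], [0.15, 0.35, 0.68]] + [[0.30, -0.15, 0.01], [0.24, -0.12, 0.01], [-1.17, 0.6, -0.04]] + [[-0.02, -0.03, 0.02], [0.02, 0.04, -0.03], [0.0, 0.00, -0.0]]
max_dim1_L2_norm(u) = 2.05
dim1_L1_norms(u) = [3.2, 2.17, 2.6]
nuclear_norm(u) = 3.99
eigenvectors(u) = [[(-0.51+0j), (0.76+0j), 0.76-0.00j],[(-0.74+0j), 0.55-0.06j, 0.55+0.06j],[(0.43+0j), (-0.16+0.31j), (-0.16-0.31j)]]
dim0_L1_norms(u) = [2.21, 2.18, 3.58]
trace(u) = 1.83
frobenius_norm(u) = 2.90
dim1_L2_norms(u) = [2.05, 1.35, 1.53]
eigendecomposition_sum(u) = [[-0.23-0.00j, (0.34+0j), 0.07+0.00j], [(-0.34-0j), 0.49+0.00j, (0.1+0j)], [(0.2+0j), -0.29-0.00j, -0.06-0.00j]] + [[0.46+1.21j,0.19-1.59j,(0.87-1.29j)], [0.43+0.84j,(0.01-1.16j),0.52-1.00j], [(-0.6-0.07j),0.62+0.42j,0.35+0.64j]] + [[(0.46-1.21j),  (0.19+1.59j),  (0.87+1.29j)], [0.43-0.84j,  (0.01+1.16j),  (0.52+1j)], [(-0.6+0.07j),  (0.62-0.42j),  (0.35-0.64j)]]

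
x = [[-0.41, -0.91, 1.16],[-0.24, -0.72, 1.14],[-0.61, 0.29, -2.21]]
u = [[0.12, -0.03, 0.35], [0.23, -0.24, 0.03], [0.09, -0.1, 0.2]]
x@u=[[-0.15, 0.11, 0.06], [-0.09, 0.07, 0.12], [-0.21, 0.17, -0.65]]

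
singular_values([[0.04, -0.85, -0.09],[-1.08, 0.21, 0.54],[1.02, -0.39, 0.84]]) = [1.6, 0.97, 0.8]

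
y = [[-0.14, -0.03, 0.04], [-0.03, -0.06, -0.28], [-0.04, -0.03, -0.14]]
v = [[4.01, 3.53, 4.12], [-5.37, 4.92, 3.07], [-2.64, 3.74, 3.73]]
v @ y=[[-0.83,-0.46,-1.40],[0.48,-0.23,-2.02],[0.11,-0.26,-1.68]]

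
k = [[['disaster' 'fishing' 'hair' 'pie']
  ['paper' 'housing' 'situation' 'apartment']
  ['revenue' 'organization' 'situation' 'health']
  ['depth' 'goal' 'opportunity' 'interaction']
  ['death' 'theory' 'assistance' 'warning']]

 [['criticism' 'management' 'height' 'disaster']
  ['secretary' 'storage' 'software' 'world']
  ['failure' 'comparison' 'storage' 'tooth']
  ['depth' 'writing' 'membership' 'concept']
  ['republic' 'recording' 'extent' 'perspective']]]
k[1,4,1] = 'recording'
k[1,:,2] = ['height', 'software', 'storage', 'membership', 'extent']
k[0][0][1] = 'fishing'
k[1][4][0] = 'republic'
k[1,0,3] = 'disaster'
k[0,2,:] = ['revenue', 'organization', 'situation', 'health']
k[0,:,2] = ['hair', 'situation', 'situation', 'opportunity', 'assistance']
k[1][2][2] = 'storage'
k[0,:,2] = ['hair', 'situation', 'situation', 'opportunity', 'assistance']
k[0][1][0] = 'paper'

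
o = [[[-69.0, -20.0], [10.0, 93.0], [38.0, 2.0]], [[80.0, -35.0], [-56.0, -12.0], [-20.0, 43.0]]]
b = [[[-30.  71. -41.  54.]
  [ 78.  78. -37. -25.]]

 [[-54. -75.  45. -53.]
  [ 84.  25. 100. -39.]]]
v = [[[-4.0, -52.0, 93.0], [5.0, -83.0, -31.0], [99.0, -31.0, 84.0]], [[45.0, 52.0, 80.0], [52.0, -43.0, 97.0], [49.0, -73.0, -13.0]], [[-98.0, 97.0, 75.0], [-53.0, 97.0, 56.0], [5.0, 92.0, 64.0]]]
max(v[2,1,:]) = 97.0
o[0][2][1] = 2.0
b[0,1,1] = 78.0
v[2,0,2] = 75.0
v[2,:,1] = [97.0, 97.0, 92.0]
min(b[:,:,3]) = -53.0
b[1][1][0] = 84.0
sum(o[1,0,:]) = 45.0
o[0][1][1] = 93.0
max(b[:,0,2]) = 45.0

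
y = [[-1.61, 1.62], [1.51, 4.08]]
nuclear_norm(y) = 6.49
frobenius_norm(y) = 4.91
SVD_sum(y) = [[0.28, 1.18], [0.98, 4.2]] + [[-1.89, 0.44], [0.53, -0.12]]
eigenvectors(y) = [[-0.97, -0.26], [0.24, -0.97]]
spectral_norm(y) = 4.48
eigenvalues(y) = [-2.01, 4.48]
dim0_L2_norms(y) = [2.21, 4.39]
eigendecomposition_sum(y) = [[-1.89,0.5], [0.47,-0.12]] + [[0.28, 1.12], [1.04, 4.20]]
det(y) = -9.02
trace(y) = 2.47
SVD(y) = [[0.27,0.96], [0.96,-0.27]] @ diag([4.483261200685839, 2.010813021249109]) @ [[0.23,0.97], [-0.97,0.23]]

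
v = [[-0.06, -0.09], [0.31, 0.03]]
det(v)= 0.026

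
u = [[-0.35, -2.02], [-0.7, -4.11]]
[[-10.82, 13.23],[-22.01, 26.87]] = u@[[0.67, -4.33],[5.24, -5.80]]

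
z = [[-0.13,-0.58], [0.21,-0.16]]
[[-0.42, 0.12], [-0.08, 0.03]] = z@[[0.13, -0.02], [0.69, -0.21]]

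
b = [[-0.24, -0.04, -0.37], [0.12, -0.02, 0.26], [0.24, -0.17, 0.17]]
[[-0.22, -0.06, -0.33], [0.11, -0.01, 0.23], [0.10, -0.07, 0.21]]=b@[[0.50, 0.32, 0.23], [0.32, 0.72, -0.13], [0.23, -0.13, 0.76]]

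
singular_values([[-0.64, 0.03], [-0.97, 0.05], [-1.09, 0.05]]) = [1.6, 0.0]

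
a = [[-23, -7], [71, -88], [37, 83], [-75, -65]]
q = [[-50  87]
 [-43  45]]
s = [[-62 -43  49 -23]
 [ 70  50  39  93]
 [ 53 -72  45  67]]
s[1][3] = 93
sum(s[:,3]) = 137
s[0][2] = 49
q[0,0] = -50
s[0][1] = -43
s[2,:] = [53, -72, 45, 67]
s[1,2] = 39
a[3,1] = -65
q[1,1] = 45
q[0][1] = 87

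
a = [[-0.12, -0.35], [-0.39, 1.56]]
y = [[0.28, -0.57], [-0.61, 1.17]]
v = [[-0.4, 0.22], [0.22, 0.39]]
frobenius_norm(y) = 1.46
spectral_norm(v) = 0.46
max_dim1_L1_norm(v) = 0.62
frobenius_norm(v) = 0.64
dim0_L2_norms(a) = [0.41, 1.6]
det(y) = -0.02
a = y + v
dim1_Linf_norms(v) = [0.4, 0.39]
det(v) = -0.20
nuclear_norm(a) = 1.84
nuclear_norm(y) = 1.48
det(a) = -0.32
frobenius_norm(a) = 1.65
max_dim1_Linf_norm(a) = 1.56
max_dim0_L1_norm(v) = 0.62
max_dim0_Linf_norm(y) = 1.17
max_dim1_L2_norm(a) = 1.61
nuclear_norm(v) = 0.90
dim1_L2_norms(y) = [0.64, 1.32]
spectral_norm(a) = 1.64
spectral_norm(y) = 1.46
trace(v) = -0.01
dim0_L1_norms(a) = [0.51, 1.91]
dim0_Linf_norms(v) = [0.4, 0.39]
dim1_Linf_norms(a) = [0.35, 1.56]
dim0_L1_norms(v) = [0.62, 0.61]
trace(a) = 1.44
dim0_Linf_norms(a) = [0.39, 1.56]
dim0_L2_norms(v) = [0.46, 0.45]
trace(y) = 1.45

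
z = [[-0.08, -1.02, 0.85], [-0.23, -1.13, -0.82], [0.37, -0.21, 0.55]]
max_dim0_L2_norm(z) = 1.54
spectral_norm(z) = 1.55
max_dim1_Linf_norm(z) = 1.13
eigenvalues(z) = [1.08, -0.46, -1.28]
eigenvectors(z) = [[-0.72, 0.94, 0.67], [0.31, 0.08, 0.74], [-0.62, -0.33, -0.05]]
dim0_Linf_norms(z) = [0.37, 1.13, 0.85]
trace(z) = -0.66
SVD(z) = [[0.67,-0.61,-0.41], [0.73,0.64,0.24], [0.12,-0.46,0.88]] @ diag([1.5470991908102807, 1.3282995405078066, 0.3116158283542802]) @ [[-0.12,-0.99,0.03], [-0.20,-0.0,-0.98], [0.97,-0.12,-0.20]]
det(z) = 0.64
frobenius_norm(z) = 2.06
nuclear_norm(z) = 3.19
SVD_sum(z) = [[-0.12, -1.04, 0.03], [-0.13, -1.12, 0.03], [-0.02, -0.18, 0.0]] + [[0.17, 0.00, 0.8], [-0.17, -0.0, -0.83], [0.12, 0.0, 0.60]] + [[-0.12, 0.02, 0.03], [0.07, -0.01, -0.02], [0.27, -0.03, -0.06]]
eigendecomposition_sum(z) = [[0.30, -0.21, 0.81],[-0.13, 0.09, -0.34],[0.26, -0.18, 0.69]] + [[-0.31, 0.31, 0.51], [-0.03, 0.03, 0.04], [0.11, -0.11, -0.18]] + [[-0.07, -1.12, -0.47], [-0.08, -1.25, -0.52], [0.01, 0.08, 0.03]]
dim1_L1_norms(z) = [1.95, 2.18, 1.13]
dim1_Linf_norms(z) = [1.02, 1.13, 0.55]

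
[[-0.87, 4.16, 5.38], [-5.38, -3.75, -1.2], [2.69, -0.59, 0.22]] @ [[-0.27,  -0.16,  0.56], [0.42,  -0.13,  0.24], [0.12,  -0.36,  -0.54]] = [[2.63, -2.34, -2.39],[-0.27, 1.78, -3.26],[-0.95, -0.43, 1.25]]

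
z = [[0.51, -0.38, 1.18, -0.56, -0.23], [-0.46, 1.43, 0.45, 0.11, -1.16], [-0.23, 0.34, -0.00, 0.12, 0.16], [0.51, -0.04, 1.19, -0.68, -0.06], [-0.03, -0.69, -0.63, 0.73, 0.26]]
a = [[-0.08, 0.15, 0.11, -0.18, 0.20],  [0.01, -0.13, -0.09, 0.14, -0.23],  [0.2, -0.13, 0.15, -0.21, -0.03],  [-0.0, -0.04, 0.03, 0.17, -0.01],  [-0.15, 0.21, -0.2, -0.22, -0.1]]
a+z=[[0.43, -0.23, 1.29, -0.74, -0.03], [-0.45, 1.30, 0.36, 0.25, -1.39], [-0.03, 0.21, 0.15, -0.09, 0.13], [0.51, -0.08, 1.22, -0.51, -0.07], [-0.18, -0.48, -0.83, 0.51, 0.16]]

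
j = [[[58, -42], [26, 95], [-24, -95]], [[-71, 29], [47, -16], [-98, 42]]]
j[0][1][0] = 26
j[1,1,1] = -16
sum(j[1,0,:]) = -42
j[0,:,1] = [-42, 95, -95]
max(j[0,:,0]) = 58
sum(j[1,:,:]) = -67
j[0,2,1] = -95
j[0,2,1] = -95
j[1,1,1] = -16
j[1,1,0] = 47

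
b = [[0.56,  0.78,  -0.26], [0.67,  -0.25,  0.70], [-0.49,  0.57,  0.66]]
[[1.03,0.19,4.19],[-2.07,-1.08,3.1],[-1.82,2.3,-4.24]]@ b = [[-1.35, 3.14, 2.63], [-3.4, 0.42, 1.83], [2.6, -4.41, -0.72]]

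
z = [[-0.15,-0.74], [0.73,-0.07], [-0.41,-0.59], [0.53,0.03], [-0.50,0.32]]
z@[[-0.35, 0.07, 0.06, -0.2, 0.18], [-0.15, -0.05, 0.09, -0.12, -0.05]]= [[0.16, 0.03, -0.08, 0.12, 0.01], [-0.24, 0.05, 0.04, -0.14, 0.13], [0.23, 0.00, -0.08, 0.15, -0.04], [-0.19, 0.04, 0.03, -0.11, 0.09], [0.13, -0.05, -0.0, 0.06, -0.11]]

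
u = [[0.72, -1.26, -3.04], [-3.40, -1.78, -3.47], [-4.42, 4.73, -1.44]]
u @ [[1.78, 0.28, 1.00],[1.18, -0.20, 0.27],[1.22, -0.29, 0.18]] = [[-3.91, 1.34, -0.17], [-12.39, 0.41, -4.51], [-4.04, -1.77, -3.4]]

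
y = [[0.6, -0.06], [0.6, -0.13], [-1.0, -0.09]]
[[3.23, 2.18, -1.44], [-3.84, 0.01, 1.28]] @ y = [[4.69, -0.35], [-3.58, 0.11]]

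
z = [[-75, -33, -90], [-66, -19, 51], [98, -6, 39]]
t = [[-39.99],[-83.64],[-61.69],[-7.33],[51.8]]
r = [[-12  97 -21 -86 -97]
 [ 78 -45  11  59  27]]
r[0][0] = -12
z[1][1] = -19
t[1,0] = -83.64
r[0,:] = [-12, 97, -21, -86, -97]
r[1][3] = 59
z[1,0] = -66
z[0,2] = -90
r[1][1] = -45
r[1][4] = 27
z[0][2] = -90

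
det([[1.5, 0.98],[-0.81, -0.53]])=-0.001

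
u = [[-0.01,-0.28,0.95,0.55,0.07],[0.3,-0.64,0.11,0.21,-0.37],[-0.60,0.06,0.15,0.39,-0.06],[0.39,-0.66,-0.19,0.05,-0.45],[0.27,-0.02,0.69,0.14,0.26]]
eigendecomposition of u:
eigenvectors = [[-0.62+0.00j, (-0.62-0j), (0.2+0j), 0.21-0.19j, (0.21+0.19j)], [(-0.18-0.11j), (-0.18+0.11j), 0.63+0.00j, (0.54-0.17j), 0.54+0.17j], [-0.11-0.50j, (-0.11+0.5j), -0.30+0.00j, (0.17+0.13j), 0.17-0.13j], [-0.1j, 0.1j, 0.68+0.00j, (0.08-0.32j), 0.08+0.32j], [(-0.4+0.38j), (-0.4-0.38j), (0.11+0j), (-0.67+0j), (-0.67-0j)]]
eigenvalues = [(0.12+0.76j), (0.12-0.76j), (-0.43+0j), 0j, -0j]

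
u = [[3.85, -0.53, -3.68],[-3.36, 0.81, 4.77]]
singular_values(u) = [7.92, 0.78]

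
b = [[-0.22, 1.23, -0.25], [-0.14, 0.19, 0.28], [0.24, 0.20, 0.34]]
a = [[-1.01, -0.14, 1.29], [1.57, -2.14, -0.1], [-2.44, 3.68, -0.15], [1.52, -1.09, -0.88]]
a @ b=[[0.55,-1.01,0.65], [-0.07,1.5,-1.03], [-0.01,-2.33,1.59], [-0.39,1.49,-0.98]]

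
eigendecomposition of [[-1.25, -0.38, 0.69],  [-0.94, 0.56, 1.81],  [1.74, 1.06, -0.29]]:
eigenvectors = [[-0.52, -0.50, 0.00], [-0.54, 0.71, 0.87], [0.66, -0.50, 0.49]]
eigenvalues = [-2.53, -0.04, 1.59]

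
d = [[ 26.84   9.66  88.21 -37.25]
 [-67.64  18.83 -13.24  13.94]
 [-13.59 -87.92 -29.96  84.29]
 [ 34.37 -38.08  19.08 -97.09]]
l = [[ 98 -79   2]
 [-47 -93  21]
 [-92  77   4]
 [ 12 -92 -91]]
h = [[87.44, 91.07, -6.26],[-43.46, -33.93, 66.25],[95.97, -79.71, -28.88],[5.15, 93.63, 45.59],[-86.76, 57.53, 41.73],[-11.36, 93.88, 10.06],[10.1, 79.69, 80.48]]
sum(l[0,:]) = 21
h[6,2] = 80.48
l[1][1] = -93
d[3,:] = [34.37, -38.08, 19.08, -97.09]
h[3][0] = 5.15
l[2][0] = -92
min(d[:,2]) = -29.96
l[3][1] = -92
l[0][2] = 2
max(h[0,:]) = 91.07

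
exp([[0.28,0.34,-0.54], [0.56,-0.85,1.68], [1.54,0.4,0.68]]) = [[0.93, 0.15, -0.56], [1.85, 0.85, 1.52], [2.62, 0.69, 1.84]]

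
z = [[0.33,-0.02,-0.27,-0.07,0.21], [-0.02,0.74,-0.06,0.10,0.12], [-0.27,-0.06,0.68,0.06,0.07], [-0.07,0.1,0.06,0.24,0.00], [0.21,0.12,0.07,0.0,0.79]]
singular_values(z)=[0.94, 0.82, 0.71, 0.21, 0.1]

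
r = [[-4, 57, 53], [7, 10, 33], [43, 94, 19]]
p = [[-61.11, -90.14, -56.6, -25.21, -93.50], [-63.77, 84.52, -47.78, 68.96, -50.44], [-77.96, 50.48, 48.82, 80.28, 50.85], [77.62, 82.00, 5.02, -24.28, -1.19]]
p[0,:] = [-61.11, -90.14, -56.6, -25.21, -93.5]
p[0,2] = -56.6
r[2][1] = 94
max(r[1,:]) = 33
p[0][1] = -90.14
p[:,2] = [-56.6, -47.78, 48.82, 5.02]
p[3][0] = 77.62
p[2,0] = -77.96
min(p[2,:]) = -77.96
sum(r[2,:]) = 156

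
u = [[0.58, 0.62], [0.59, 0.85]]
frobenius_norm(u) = 1.34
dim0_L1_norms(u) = [1.17, 1.47]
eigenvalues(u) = [0.1, 1.33]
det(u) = 0.13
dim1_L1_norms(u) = [1.2, 1.44]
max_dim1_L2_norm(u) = 1.03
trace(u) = 1.43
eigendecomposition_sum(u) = [[0.06, -0.05],[-0.05, 0.04]] + [[0.52, 0.67], [0.64, 0.81]]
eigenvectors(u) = [[-0.79, -0.63], [0.62, -0.77]]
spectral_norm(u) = 1.34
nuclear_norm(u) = 1.43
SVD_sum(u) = [[0.52, 0.67], [0.64, 0.81]] + [[0.06, -0.05], [-0.05, 0.04]]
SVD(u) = [[-0.63, -0.77], [-0.77, 0.63]] @ diag([1.335036345803564, 0.09527830489396735]) @ [[-0.62, -0.79], [-0.79, 0.62]]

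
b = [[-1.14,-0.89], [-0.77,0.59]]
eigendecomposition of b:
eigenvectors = [[-0.94, 0.4],[-0.35, -0.92]]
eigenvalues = [-1.47, 0.92]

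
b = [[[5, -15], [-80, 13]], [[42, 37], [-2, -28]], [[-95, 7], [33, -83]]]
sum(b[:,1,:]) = -147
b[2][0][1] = 7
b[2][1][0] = 33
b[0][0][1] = -15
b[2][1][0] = 33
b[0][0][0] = 5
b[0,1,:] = [-80, 13]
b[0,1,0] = -80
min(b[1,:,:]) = -28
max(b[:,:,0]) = 42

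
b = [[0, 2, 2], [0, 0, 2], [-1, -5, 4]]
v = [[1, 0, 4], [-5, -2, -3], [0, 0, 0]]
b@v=[[-10, -4, -6], [0, 0, 0], [24, 10, 11]]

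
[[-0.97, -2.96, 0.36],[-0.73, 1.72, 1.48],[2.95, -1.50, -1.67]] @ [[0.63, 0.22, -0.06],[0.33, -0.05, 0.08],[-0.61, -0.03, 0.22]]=[[-1.81, -0.08, -0.10], [-0.8, -0.29, 0.51], [2.38, 0.77, -0.66]]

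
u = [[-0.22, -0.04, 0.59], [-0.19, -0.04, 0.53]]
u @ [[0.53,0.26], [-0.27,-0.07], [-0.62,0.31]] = [[-0.47, 0.13], [-0.42, 0.12]]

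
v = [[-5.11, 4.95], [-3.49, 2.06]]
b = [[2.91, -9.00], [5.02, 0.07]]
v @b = [[9.98, 46.34], [0.19, 31.55]]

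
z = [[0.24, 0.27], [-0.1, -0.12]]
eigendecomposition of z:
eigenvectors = [[0.93, -0.73], [-0.37, 0.68]]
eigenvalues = [0.13, -0.01]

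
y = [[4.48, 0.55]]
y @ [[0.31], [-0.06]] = [[1.36]]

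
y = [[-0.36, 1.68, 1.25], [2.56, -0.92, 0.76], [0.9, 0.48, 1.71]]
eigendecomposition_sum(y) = [[-1.23, 1.09, 0.16], [1.70, -1.51, -0.22], [0.07, -0.06, -0.01]] + [[0.11, 0.08, -0.15],[0.14, 0.11, -0.19],[-0.12, -0.09, 0.17]] + [[0.76,  0.51,  1.24], [0.72,  0.48,  1.17], [0.96,  0.63,  1.55]]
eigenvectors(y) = [[0.59, -0.50, 0.54], [-0.81, -0.65, 0.51], [-0.03, 0.57, 0.67]]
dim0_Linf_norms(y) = [2.56, 1.68, 1.71]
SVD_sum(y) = [[-0.05, 0.01, -0.02], [2.36, -0.54, 1.28], [1.28, -0.29, 0.69]] + [[-0.41, 1.53, 1.40], [0.13, -0.48, -0.44], [-0.25, 0.94, 0.86]] + [[0.10,0.14,-0.12], [0.07,0.1,-0.09], [-0.12,-0.17,0.15]]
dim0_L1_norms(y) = [3.82, 3.08, 3.72]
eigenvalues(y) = [-2.75, 0.38, 2.79]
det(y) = -2.94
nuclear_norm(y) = 6.05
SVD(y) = [[-0.02, 0.82, 0.57], [0.88, -0.26, 0.4], [0.48, 0.51, -0.72]] @ diag([3.11722919256196, 2.5700437251104153, 0.3665479669294278]) @ [[0.86, -0.2, 0.47], [-0.2, 0.72, 0.66], [0.47, 0.66, -0.59]]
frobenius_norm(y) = 4.06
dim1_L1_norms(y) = [3.29, 4.24, 3.09]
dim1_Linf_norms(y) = [1.68, 2.56, 1.71]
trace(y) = 0.43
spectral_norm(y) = 3.12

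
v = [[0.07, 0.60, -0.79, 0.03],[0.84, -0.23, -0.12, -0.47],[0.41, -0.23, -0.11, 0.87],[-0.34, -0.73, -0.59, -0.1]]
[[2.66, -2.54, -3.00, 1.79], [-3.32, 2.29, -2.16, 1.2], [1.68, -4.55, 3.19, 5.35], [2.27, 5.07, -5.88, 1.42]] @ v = [[-3.79, 1.56, -2.52, -1.52], [0.4, -2.90, 1.88, -3.18], [-4.22, -2.58, -4.29, 4.43], [1.52, 0.51, -2.59, -7.57]]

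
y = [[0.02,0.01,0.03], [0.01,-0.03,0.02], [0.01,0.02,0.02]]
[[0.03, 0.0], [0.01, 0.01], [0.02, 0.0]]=y @ [[0.62,0.09], [0.35,-0.11], [0.56,0.09]]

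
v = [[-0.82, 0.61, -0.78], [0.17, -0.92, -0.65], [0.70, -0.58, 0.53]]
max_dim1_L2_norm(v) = 1.29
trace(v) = -1.21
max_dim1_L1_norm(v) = 2.21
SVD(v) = [[-0.75, -0.23, 0.62], [0.22, -0.97, -0.09], [0.62, 0.07, 0.78]] @ diag([1.6813060532485418, 1.1092885468394402, 0.026246431388918346]) @ [[0.65,-0.61,0.46], [0.06,0.64,0.76], [0.76,0.46,-0.46]]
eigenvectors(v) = [[-0.74+0.00j,-0.74-0.00j,0.38+0.00j],[-0.45-0.02j,-0.45+0.02j,-0.83+0.00j],[0.47+0.16j,0.47-0.16j,-0.41+0.00j]]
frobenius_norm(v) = 2.01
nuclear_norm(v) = 2.82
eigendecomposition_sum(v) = [[-0.29+0.16j, 0.07+0.01j, (-0.42+0.12j)], [(-0.18+0.09j), (0.04+0.01j), (-0.26+0.06j)], [0.22-0.04j, (-0.04-0.03j), (0.3+0.01j)]] + [[-0.29-0.16j, (0.07-0.01j), -0.42-0.12j], [(-0.18-0.09j), 0.04-0.01j, (-0.26-0.06j)], [0.22+0.04j, (-0.04+0.03j), (0.3-0.01j)]] + [[(-0.24-0j), 0.46+0.00j, 0.06-0.00j], [(0.53+0j), (-1.01-0j), -0.13+0.00j], [0.26+0.00j, (-0.49-0j), -0.06+0.00j]]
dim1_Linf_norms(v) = [0.82, 0.92, 0.7]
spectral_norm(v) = 1.68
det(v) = -0.05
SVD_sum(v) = [[-0.82,0.77,-0.58], [0.24,-0.23,0.17], [0.68,-0.64,0.48]] + [[-0.02, -0.16, -0.19], [-0.07, -0.69, -0.82], [0.0, 0.05, 0.06]] + [[0.01, 0.01, -0.01], [-0.0, -0.00, 0.0], [0.02, 0.01, -0.01]]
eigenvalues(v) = [(0.05+0.19j), (0.05-0.19j), (-1.32+0j)]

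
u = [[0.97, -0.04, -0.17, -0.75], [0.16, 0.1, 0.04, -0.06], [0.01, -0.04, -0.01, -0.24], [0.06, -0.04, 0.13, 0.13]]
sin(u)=[[0.84, -0.04, -0.13, -0.64], [0.14, 0.1, 0.05, -0.04], [0.01, -0.04, -0.01, -0.24], [0.05, -0.04, 0.13, 0.14]]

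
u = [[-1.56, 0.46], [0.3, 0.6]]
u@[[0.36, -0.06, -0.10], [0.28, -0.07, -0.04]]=[[-0.43,0.06,0.14], [0.28,-0.06,-0.05]]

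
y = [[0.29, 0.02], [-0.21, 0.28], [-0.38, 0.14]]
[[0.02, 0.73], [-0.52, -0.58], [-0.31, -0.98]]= y@[[0.19,2.52],[-1.71,-0.19]]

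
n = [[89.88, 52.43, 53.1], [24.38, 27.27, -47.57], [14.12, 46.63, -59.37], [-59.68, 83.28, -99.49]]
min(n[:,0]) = -59.68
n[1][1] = 27.27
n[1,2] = -47.57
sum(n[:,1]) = 209.61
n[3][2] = -99.49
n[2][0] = 14.12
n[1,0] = 24.38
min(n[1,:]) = -47.57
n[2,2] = -59.37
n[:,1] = [52.43, 27.27, 46.63, 83.28]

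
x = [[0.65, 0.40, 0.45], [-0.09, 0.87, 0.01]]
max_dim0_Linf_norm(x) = 0.87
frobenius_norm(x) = 1.25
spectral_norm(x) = 1.03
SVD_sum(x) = [[0.29, 0.64, 0.24],[0.28, 0.62, 0.23]] + [[0.36, -0.24, 0.21], [-0.37, 0.25, -0.22]]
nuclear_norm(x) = 1.73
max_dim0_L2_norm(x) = 0.96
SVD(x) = [[-0.72, -0.70], [-0.70, 0.72]] @ diag([1.0340301366080455, 0.6934563263727185]) @ [[-0.39, -0.86, -0.32], [-0.74, 0.50, -0.44]]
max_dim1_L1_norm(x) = 1.5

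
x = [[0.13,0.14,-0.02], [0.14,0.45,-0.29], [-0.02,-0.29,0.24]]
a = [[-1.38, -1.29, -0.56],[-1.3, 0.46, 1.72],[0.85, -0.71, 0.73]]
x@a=[[-0.38, -0.09, 0.15], [-1.02, 0.23, 0.48], [0.61, -0.28, -0.31]]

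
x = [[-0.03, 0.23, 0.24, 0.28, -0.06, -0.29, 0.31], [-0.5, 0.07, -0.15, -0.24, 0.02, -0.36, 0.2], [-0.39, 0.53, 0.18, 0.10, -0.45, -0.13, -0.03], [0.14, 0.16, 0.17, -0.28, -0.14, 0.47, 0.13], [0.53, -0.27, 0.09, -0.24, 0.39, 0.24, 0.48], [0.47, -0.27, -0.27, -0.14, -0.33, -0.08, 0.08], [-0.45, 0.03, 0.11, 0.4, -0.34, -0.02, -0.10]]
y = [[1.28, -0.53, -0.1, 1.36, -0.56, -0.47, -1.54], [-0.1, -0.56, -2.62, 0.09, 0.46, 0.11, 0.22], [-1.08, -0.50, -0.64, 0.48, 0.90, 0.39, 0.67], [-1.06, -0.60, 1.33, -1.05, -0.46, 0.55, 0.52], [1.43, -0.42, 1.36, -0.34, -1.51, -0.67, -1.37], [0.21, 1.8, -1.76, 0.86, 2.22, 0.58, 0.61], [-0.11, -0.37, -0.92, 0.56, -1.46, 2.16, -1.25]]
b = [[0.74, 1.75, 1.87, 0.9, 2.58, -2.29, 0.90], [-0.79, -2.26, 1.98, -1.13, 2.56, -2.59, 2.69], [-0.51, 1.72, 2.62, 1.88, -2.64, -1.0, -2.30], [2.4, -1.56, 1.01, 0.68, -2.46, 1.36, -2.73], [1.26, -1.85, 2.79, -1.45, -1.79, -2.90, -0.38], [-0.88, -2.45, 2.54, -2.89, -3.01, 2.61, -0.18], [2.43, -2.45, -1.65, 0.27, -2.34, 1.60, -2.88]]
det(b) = -1174.32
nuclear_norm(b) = 30.54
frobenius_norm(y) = 7.35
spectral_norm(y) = 5.06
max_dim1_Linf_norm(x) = 0.53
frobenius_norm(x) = 1.96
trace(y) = -3.15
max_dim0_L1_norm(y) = 8.73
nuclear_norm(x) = 4.37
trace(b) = -0.28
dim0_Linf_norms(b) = [2.43, 2.45, 2.79, 2.89, 3.01, 2.9, 2.88]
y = x @ b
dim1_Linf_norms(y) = [1.54, 2.62, 1.08, 1.33, 1.51, 2.22, 2.16]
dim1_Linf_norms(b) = [2.58, 2.69, 2.64, 2.73, 2.9, 3.01, 2.88]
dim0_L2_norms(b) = [3.93, 5.38, 5.68, 4.08, 6.63, 5.71, 5.41]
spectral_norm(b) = 9.41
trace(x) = 0.15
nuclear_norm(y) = 15.38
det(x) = -0.00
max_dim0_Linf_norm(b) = 3.01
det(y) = 0.34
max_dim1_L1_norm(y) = 8.04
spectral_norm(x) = 1.42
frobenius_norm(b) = 14.11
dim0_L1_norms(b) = [9.01, 14.04, 14.46, 9.2, 17.38, 14.35, 12.06]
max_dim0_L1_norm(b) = 17.38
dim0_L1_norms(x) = [2.51, 1.56, 1.21, 1.68, 1.73, 1.59, 1.33]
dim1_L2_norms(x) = [0.61, 0.71, 0.83, 0.64, 0.93, 0.71, 0.71]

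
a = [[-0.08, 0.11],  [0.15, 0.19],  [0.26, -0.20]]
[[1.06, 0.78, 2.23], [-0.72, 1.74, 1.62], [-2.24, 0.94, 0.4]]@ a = [[0.61, -0.18], [0.74, -0.07], [0.42, -0.15]]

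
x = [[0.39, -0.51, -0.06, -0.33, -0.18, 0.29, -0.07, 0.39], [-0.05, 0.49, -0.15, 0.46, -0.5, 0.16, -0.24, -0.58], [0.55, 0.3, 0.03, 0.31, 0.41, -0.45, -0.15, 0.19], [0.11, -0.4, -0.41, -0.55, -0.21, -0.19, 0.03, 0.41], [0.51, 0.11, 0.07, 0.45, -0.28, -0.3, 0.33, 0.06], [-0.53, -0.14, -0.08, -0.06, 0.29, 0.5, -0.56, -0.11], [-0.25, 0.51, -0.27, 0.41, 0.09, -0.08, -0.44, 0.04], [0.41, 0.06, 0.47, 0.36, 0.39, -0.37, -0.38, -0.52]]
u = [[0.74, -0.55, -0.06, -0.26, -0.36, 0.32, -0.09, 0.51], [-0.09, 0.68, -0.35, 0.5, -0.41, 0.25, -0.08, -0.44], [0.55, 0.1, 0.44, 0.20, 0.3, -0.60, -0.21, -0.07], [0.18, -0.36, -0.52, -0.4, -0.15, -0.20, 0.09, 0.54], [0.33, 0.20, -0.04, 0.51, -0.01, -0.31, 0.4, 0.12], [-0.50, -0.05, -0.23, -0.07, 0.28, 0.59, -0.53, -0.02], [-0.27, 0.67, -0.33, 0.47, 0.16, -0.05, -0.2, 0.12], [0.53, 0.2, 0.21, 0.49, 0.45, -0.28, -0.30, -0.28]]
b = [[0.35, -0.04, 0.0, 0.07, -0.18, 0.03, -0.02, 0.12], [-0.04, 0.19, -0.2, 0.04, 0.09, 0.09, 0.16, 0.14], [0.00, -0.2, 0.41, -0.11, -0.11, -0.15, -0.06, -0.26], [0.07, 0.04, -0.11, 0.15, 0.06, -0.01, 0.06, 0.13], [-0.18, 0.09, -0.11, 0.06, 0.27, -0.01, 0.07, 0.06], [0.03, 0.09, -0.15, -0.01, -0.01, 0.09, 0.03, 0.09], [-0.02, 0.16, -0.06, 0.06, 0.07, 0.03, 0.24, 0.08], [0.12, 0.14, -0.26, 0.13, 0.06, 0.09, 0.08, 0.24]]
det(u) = 0.01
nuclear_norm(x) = 6.43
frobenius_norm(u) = 2.90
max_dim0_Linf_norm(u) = 0.74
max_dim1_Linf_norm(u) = 0.74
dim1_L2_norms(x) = [0.89, 1.07, 0.96, 0.94, 0.87, 0.99, 0.88, 1.11]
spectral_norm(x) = 1.72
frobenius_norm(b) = 1.09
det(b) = -0.00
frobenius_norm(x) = 2.74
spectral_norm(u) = 1.78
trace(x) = -0.38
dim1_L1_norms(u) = [2.89, 2.8, 2.47, 2.44, 1.92, 2.27, 2.27, 2.74]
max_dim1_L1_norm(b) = 1.3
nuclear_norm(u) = 6.80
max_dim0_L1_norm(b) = 1.3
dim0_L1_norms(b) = [0.81, 0.95, 1.3, 0.63, 0.85, 0.5, 0.72, 1.12]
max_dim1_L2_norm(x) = 1.11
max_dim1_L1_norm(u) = 2.89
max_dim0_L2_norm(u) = 1.27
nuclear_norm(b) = 1.95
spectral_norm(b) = 0.90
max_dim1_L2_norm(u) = 1.19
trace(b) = 1.94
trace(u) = 1.56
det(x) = -0.01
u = b + x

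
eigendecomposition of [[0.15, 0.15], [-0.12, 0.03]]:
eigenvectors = [[(0.75+0j), 0.75-0.00j], [(-0.3+0.6j), (-0.3-0.6j)]]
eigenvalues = [(0.09+0.12j), (0.09-0.12j)]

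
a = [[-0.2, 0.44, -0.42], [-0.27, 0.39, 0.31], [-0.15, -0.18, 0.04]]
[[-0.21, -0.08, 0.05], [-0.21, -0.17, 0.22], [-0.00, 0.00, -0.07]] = a @ [[0.37, 0.20, 0.06], [-0.29, -0.21, 0.40], [0.01, -0.12, 0.27]]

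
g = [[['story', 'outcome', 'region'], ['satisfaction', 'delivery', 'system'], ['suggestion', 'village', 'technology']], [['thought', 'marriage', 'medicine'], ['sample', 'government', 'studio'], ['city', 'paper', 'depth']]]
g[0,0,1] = 'outcome'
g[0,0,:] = ['story', 'outcome', 'region']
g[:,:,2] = [['region', 'system', 'technology'], ['medicine', 'studio', 'depth']]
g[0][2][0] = 'suggestion'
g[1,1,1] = 'government'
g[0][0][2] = 'region'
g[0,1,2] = 'system'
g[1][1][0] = 'sample'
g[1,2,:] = ['city', 'paper', 'depth']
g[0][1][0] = 'satisfaction'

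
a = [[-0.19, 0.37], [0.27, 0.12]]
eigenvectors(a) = [[-0.88, -0.59], [0.47, -0.81]]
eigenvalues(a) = [-0.39, 0.32]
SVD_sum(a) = [[-0.21,0.36], [0.02,-0.03]] + [[0.02,0.01], [0.25,0.15]]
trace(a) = -0.07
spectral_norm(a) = 0.42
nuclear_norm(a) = 0.71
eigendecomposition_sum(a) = [[-0.28, 0.20], [0.15, -0.11]] + [[0.09, 0.17], [0.12, 0.23]]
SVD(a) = [[1.00, -0.08], [-0.08, -1.0]] @ diag([0.4165957120298891, 0.294530155872552]) @ [[-0.51,0.86], [-0.86,-0.51]]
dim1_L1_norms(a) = [0.56, 0.39]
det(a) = -0.12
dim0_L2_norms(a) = [0.33, 0.39]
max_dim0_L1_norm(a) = 0.49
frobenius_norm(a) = 0.51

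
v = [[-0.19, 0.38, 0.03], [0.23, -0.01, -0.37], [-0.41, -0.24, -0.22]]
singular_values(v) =[0.53, 0.49, 0.35]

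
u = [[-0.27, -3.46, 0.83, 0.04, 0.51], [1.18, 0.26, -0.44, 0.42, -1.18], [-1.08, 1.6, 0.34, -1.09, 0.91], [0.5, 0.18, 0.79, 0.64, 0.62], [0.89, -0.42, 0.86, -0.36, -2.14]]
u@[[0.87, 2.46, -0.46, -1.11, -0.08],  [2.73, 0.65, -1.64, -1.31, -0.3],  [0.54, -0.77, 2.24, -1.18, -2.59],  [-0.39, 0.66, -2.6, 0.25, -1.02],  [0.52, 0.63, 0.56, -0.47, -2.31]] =[[-8.98, -3.20, 7.84, 3.62, -2.31], [0.72, 2.94, -3.71, -0.47, 3.26], [4.51, -2.02, 1.98, -2.0, -2.26], [1.43, 1.55, -0.07, -1.85, -4.23], [-0.88, -0.33, 1.94, -0.54, 3.14]]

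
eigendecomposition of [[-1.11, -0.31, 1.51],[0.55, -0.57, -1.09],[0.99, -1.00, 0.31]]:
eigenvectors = [[0.62, -0.5, 0.53],[-0.60, -0.80, -0.3],[-0.51, -0.32, 0.79]]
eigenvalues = [-2.06, -0.66, 1.35]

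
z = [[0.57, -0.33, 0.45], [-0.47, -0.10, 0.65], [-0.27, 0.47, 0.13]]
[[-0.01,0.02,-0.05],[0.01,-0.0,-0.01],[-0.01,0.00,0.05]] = z @ [[-0.02, 0.03, -0.02], [-0.03, 0.02, 0.1], [-0.01, 0.02, -0.02]]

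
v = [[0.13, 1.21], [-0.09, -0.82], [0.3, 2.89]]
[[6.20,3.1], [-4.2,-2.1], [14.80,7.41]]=v@ [[0.49, 0.24], [5.07, 2.54]]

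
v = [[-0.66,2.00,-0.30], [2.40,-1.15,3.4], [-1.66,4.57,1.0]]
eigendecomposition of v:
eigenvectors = [[0.35, -0.83, 0.2], [-0.71, -0.36, 0.60], [0.61, 0.43, 0.78]]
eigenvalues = [-5.26, 0.36, 4.08]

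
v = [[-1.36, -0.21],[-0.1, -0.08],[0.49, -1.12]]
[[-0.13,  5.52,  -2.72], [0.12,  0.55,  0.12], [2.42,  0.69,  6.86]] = v@[[0.4, -3.71, 2.76], [-1.99, -2.24, -4.92]]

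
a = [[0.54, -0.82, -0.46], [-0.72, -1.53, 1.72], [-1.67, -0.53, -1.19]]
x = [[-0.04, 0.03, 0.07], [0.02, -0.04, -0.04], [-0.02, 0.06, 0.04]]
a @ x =[[-0.03, 0.02, 0.05], [-0.04, 0.14, 0.08], [0.08, -0.1, -0.14]]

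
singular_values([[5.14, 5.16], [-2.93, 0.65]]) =[7.48, 2.47]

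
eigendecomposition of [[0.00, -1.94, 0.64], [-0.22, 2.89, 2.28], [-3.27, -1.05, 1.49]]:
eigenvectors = [[-0.34+0.40j,(-0.34-0.4j),0.43+0.00j], [(0.32+0.33j),0.32-0.33j,(-0.87+0j)], [(-0.72+0j),-0.72-0.00j,(-0.23+0j)]]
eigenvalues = [(0.39+2.33j), (0.39-2.33j), (3.6+0j)]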